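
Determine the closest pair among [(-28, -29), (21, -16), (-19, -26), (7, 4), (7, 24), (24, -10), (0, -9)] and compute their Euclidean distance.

Computing all pairwise distances among 7 points:

d((-28, -29), (21, -16)) = 50.6952
d((-28, -29), (-19, -26)) = 9.4868
d((-28, -29), (7, 4)) = 48.1041
d((-28, -29), (7, 24)) = 63.5138
d((-28, -29), (24, -10)) = 55.3624
d((-28, -29), (0, -9)) = 34.4093
d((21, -16), (-19, -26)) = 41.2311
d((21, -16), (7, 4)) = 24.4131
d((21, -16), (7, 24)) = 42.3792
d((21, -16), (24, -10)) = 6.7082 <-- minimum
d((21, -16), (0, -9)) = 22.1359
d((-19, -26), (7, 4)) = 39.6989
d((-19, -26), (7, 24)) = 56.356
d((-19, -26), (24, -10)) = 45.8803
d((-19, -26), (0, -9)) = 25.4951
d((7, 4), (7, 24)) = 20.0
d((7, 4), (24, -10)) = 22.0227
d((7, 4), (0, -9)) = 14.7648
d((7, 24), (24, -10)) = 38.0132
d((7, 24), (0, -9)) = 33.7343
d((24, -10), (0, -9)) = 24.0208

Closest pair: (21, -16) and (24, -10) with distance 6.7082

The closest pair is (21, -16) and (24, -10) with Euclidean distance 6.7082. For 7 points, brute-force pairwise comparison is shown above. For large n, the divide-and-conquer algorithm (sort by x, recurse on halves, check the dividing strip) achieves O(n log n).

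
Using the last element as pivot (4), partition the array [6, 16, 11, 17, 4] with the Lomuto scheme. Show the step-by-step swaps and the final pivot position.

Lomuto partition with pivot = 4:

Initial array: [6, 16, 11, 17, 4]

arr[0]=6 > 4: no swap
arr[1]=16 > 4: no swap
arr[2]=11 > 4: no swap
arr[3]=17 > 4: no swap

Place pivot at position 0: [4, 16, 11, 17, 6]
Pivot position: 0

After partitioning with pivot 4, the array becomes [4, 16, 11, 17, 6]. The pivot is placed at index 0. All elements to the left of the pivot are <= 4, and all elements to the right are > 4.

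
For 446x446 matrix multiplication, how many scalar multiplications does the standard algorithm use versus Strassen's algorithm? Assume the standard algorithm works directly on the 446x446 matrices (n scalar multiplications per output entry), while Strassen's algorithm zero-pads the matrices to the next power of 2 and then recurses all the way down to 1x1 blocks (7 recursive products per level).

Matrix multiplication for 446x446 matrices:

Strassen's algorithm requires power-of-2 dimensions. Pad 446x446 to 512x512 (next power of 2).

Standard algorithm: 446^3 = 88716536 multiplications
Strassen's algorithm: 7^(log2(512)) = 7^9 = 40353607 multiplications
Savings: 88716536 - 40353607 = 48362929 multiplications

Standard: 88716536 multiplications (446^3). Strassen: 40353607 multiplications (7^9, after padding to 512x512). Strassen reduces 8 recursive multiplications to 7 at each level.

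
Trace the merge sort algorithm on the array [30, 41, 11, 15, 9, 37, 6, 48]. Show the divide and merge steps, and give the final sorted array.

Merge sort trace:

Split: [30, 41, 11, 15, 9, 37, 6, 48] -> [30, 41, 11, 15] and [9, 37, 6, 48]
  Split: [30, 41, 11, 15] -> [30, 41] and [11, 15]
    Split: [30, 41] -> [30] and [41]
    Merge: [30] + [41] -> [30, 41]
    Split: [11, 15] -> [11] and [15]
    Merge: [11] + [15] -> [11, 15]
  Merge: [30, 41] + [11, 15] -> [11, 15, 30, 41]
  Split: [9, 37, 6, 48] -> [9, 37] and [6, 48]
    Split: [9, 37] -> [9] and [37]
    Merge: [9] + [37] -> [9, 37]
    Split: [6, 48] -> [6] and [48]
    Merge: [6] + [48] -> [6, 48]
  Merge: [9, 37] + [6, 48] -> [6, 9, 37, 48]
Merge: [11, 15, 30, 41] + [6, 9, 37, 48] -> [6, 9, 11, 15, 30, 37, 41, 48]

Final sorted array: [6, 9, 11, 15, 30, 37, 41, 48]

The merge sort proceeds by recursively splitting the array and merging sorted halves.
After all merges, the sorted array is [6, 9, 11, 15, 30, 37, 41, 48].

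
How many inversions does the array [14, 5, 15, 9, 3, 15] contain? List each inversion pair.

Finding inversions in [14, 5, 15, 9, 3, 15]:

(0, 1): arr[0]=14 > arr[1]=5
(0, 3): arr[0]=14 > arr[3]=9
(0, 4): arr[0]=14 > arr[4]=3
(1, 4): arr[1]=5 > arr[4]=3
(2, 3): arr[2]=15 > arr[3]=9
(2, 4): arr[2]=15 > arr[4]=3
(3, 4): arr[3]=9 > arr[4]=3

Total inversions: 7

The array has 7 inversion(s): (0,1), (0,3), (0,4), (1,4), (2,3), (2,4), (3,4). Each pair (i,j) satisfies i < j and arr[i] > arr[j].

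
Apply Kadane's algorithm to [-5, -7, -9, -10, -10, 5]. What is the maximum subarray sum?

Using Kadane's algorithm on [-5, -7, -9, -10, -10, 5]:

Scanning through the array:
Position 1 (value -7): max_ending_here = -7, max_so_far = -5
Position 2 (value -9): max_ending_here = -9, max_so_far = -5
Position 3 (value -10): max_ending_here = -10, max_so_far = -5
Position 4 (value -10): max_ending_here = -10, max_so_far = -5
Position 5 (value 5): max_ending_here = 5, max_so_far = 5

Maximum subarray: [5]
Maximum sum: 5

The maximum subarray is [5] with sum 5. This subarray runs from index 5 to index 5.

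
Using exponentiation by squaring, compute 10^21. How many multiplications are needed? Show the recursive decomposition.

Computing 10^21 by squaring (build up from 10^1; each line after the first costs one multiplication):

10^1 = 10
10^2 = (10^1)^2 = 10^2 = 100
10^4 = (10^2)^2 = 100^2 = 10000
10^5 = 10 * 10^4 = 10 * 10000 = 100000
10^10 = (10^5)^2 = 100000^2 = 10000000000
10^20 = (10^10)^2 = 10000000000^2 = 100000000000000000000
10^21 = 10 * 10^20 = 10 * 100000000000000000000 = 1000000000000000000000

Result: 1000000000000000000000
Multiplications needed: 6 (6 lines after 10^1)

10^21 = 1000000000000000000000. Using exponentiation by squaring, this requires 6 multiplications. The key idea: if the exponent is even, square the half-power; if odd, multiply by the base once.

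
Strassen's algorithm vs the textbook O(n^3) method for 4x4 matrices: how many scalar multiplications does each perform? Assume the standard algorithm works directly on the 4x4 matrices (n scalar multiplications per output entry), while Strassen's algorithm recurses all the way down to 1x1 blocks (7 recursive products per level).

Matrix multiplication for 4x4 matrices:

Standard algorithm: 4^3 = 64 multiplications
Strassen's algorithm: 7^(log2(4)) = 7^2 = 49 multiplications
Savings: 64 - 49 = 15 multiplications

Standard: 64 multiplications (4^3). Strassen: 49 multiplications (7^2). Strassen reduces 8 recursive multiplications to 7 at each level.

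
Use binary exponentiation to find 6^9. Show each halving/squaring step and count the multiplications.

Computing 6^9 by squaring (build up from 6^1; each line after the first costs one multiplication):

6^1 = 6
6^2 = (6^1)^2 = 6^2 = 36
6^4 = (6^2)^2 = 36^2 = 1296
6^8 = (6^4)^2 = 1296^2 = 1679616
6^9 = 6 * 6^8 = 6 * 1679616 = 10077696

Result: 10077696
Multiplications needed: 4 (4 lines after 6^1)

6^9 = 10077696. Using exponentiation by squaring, this requires 4 multiplications. The key idea: if the exponent is even, square the half-power; if odd, multiply by the base once.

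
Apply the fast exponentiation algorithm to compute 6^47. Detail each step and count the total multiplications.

Computing 6^47 by squaring (build up from 6^1; each line after the first costs one multiplication):

6^1 = 6
6^2 = (6^1)^2 = 6^2 = 36
6^4 = (6^2)^2 = 36^2 = 1296
6^5 = 6 * 6^4 = 6 * 1296 = 7776
6^10 = (6^5)^2 = 7776^2 = 60466176
6^11 = 6 * 6^10 = 6 * 60466176 = 362797056
6^22 = (6^11)^2 = 362797056^2 = 131621703842267136
6^23 = 6 * 6^22 = 6 * 131621703842267136 = 789730223053602816
6^46 = (6^23)^2 = 789730223053602816^2 = 623673825204293256669089197883129856
6^47 = 6 * 6^46 = 6 * 623673825204293256669089197883129856 = 3742042951225759540014535187298779136

Result: 3742042951225759540014535187298779136
Multiplications needed: 9 (9 lines after 6^1)

6^47 = 3742042951225759540014535187298779136. Using exponentiation by squaring, this requires 9 multiplications. The key idea: if the exponent is even, square the half-power; if odd, multiply by the base once.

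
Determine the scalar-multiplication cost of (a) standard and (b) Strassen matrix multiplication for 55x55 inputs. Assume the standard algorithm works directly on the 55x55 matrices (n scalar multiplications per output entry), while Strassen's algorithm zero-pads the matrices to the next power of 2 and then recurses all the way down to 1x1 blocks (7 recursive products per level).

Matrix multiplication for 55x55 matrices:

Strassen's algorithm requires power-of-2 dimensions. Pad 55x55 to 64x64 (next power of 2).

Standard algorithm: 55^3 = 166375 multiplications
Strassen's algorithm: 7^(log2(64)) = 7^6 = 117649 multiplications
Savings: 166375 - 117649 = 48726 multiplications

Standard: 166375 multiplications (55^3). Strassen: 117649 multiplications (7^6, after padding to 64x64). Strassen reduces 8 recursive multiplications to 7 at each level.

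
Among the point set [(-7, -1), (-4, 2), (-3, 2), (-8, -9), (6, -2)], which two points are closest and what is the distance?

Computing all pairwise distances among 5 points:

d((-7, -1), (-4, 2)) = 4.2426
d((-7, -1), (-3, 2)) = 5.0
d((-7, -1), (-8, -9)) = 8.0623
d((-7, -1), (6, -2)) = 13.0384
d((-4, 2), (-3, 2)) = 1.0 <-- minimum
d((-4, 2), (-8, -9)) = 11.7047
d((-4, 2), (6, -2)) = 10.7703
d((-3, 2), (-8, -9)) = 12.083
d((-3, 2), (6, -2)) = 9.8489
d((-8, -9), (6, -2)) = 15.6525

Closest pair: (-4, 2) and (-3, 2) with distance 1.0

The closest pair is (-4, 2) and (-3, 2) with Euclidean distance 1.0. For 5 points, brute-force pairwise comparison is shown above. For large n, the divide-and-conquer algorithm (sort by x, recurse on halves, check the dividing strip) achieves O(n log n).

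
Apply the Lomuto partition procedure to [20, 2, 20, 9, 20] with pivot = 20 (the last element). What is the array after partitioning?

Lomuto partition with pivot = 20:

Initial array: [20, 2, 20, 9, 20]

arr[0]=20 <= 20: swap with position 0, array becomes [20, 2, 20, 9, 20]
arr[1]=2 <= 20: swap with position 1, array becomes [20, 2, 20, 9, 20]
arr[2]=20 <= 20: swap with position 2, array becomes [20, 2, 20, 9, 20]
arr[3]=9 <= 20: swap with position 3, array becomes [20, 2, 20, 9, 20]

Place pivot at position 4: [20, 2, 20, 9, 20]
Pivot position: 4

After partitioning with pivot 20, the array becomes [20, 2, 20, 9, 20]. The pivot is placed at index 4. All elements to the left of the pivot are <= 20, and all elements to the right are > 20.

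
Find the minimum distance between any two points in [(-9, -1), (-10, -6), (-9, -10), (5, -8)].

Computing all pairwise distances among 4 points:

d((-9, -1), (-10, -6)) = 5.099
d((-9, -1), (-9, -10)) = 9.0
d((-9, -1), (5, -8)) = 15.6525
d((-10, -6), (-9, -10)) = 4.1231 <-- minimum
d((-10, -6), (5, -8)) = 15.1327
d((-9, -10), (5, -8)) = 14.1421

Closest pair: (-10, -6) and (-9, -10) with distance 4.1231

The closest pair is (-10, -6) and (-9, -10) with Euclidean distance 4.1231. For 4 points, brute-force pairwise comparison is shown above. For large n, the divide-and-conquer algorithm (sort by x, recurse on halves, check the dividing strip) achieves O(n log n).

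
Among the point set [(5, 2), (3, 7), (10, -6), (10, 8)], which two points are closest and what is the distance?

Computing all pairwise distances among 4 points:

d((5, 2), (3, 7)) = 5.3852 <-- minimum
d((5, 2), (10, -6)) = 9.434
d((5, 2), (10, 8)) = 7.8102
d((3, 7), (10, -6)) = 14.7648
d((3, 7), (10, 8)) = 7.0711
d((10, -6), (10, 8)) = 14.0

Closest pair: (5, 2) and (3, 7) with distance 5.3852

The closest pair is (5, 2) and (3, 7) with Euclidean distance 5.3852. For 4 points, brute-force pairwise comparison is shown above. For large n, the divide-and-conquer algorithm (sort by x, recurse on halves, check the dividing strip) achieves O(n log n).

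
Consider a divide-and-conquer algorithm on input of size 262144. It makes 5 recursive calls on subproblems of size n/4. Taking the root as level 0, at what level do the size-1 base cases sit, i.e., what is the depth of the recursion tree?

For divide and conquer with division factor 4:

Problem sizes at each level:
Level 0: 262144
Level 1: 65536
Level 2: 16384
Level 3: 4096
Level 4: 1024
Level 5: 256
Level 6: 64
Level 7: 16
Level 8: 4
Level 9: 1

The root is level 0 and the size-1 base case is level 9 (the tree spans levels 0 through 9, i.e. 10 levels counting the root), so the depth is the number of divisions: log_4(262144) = 9

The recursion tree depth is log_4(262144) = 9. At each level, the problem size is divided by 4, so it takes 9 divisions to reduce to a base case of size 1. The algorithm makes 5 recursive calls at each level.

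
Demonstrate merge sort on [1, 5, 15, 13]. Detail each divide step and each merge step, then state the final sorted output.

Merge sort trace:

Split: [1, 5, 15, 13] -> [1, 5] and [15, 13]
  Split: [1, 5] -> [1] and [5]
  Merge: [1] + [5] -> [1, 5]
  Split: [15, 13] -> [15] and [13]
  Merge: [15] + [13] -> [13, 15]
Merge: [1, 5] + [13, 15] -> [1, 5, 13, 15]

Final sorted array: [1, 5, 13, 15]

The merge sort proceeds by recursively splitting the array and merging sorted halves.
After all merges, the sorted array is [1, 5, 13, 15].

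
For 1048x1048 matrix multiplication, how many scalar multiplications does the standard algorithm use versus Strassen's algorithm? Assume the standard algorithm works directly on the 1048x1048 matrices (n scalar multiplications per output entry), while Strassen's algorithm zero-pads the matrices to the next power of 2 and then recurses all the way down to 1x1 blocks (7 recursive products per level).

Matrix multiplication for 1048x1048 matrices:

Strassen's algorithm requires power-of-2 dimensions. Pad 1048x1048 to 2048x2048 (next power of 2).

Standard algorithm: 1048^3 = 1151022592 multiplications
Strassen's algorithm: 7^(log2(2048)) = 7^11 = 1977326743 multiplications
Difference: 1151022592 - 1977326743 = -826304151 (Strassen uses MORE here due to padding overhead — for small or just-over-power-of-2 n, padding can outweigh the per-level savings)

Standard: 1151022592 multiplications (1048^3). Strassen: 1977326743 multiplications (7^11, after padding to 2048x2048). Strassen reduces 8 recursive multiplications to 7 at each level.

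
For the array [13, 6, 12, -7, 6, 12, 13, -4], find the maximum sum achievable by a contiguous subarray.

Using Kadane's algorithm on [13, 6, 12, -7, 6, 12, 13, -4]:

Scanning through the array:
Position 1 (value 6): max_ending_here = 19, max_so_far = 19
Position 2 (value 12): max_ending_here = 31, max_so_far = 31
Position 3 (value -7): max_ending_here = 24, max_so_far = 31
Position 4 (value 6): max_ending_here = 30, max_so_far = 31
Position 5 (value 12): max_ending_here = 42, max_so_far = 42
Position 6 (value 13): max_ending_here = 55, max_so_far = 55
Position 7 (value -4): max_ending_here = 51, max_so_far = 55

Maximum subarray: [13, 6, 12, -7, 6, 12, 13]
Maximum sum: 55

The maximum subarray is [13, 6, 12, -7, 6, 12, 13] with sum 55. This subarray runs from index 0 to index 6.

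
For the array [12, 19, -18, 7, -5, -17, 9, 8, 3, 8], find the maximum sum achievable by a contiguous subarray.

Using Kadane's algorithm on [12, 19, -18, 7, -5, -17, 9, 8, 3, 8]:

Scanning through the array:
Position 1 (value 19): max_ending_here = 31, max_so_far = 31
Position 2 (value -18): max_ending_here = 13, max_so_far = 31
Position 3 (value 7): max_ending_here = 20, max_so_far = 31
Position 4 (value -5): max_ending_here = 15, max_so_far = 31
Position 5 (value -17): max_ending_here = -2, max_so_far = 31
Position 6 (value 9): max_ending_here = 9, max_so_far = 31
Position 7 (value 8): max_ending_here = 17, max_so_far = 31
Position 8 (value 3): max_ending_here = 20, max_so_far = 31
Position 9 (value 8): max_ending_here = 28, max_so_far = 31

Maximum subarray: [12, 19]
Maximum sum: 31

The maximum subarray is [12, 19] with sum 31. This subarray runs from index 0 to index 1.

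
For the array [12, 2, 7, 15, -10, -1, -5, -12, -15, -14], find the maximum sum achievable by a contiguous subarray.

Using Kadane's algorithm on [12, 2, 7, 15, -10, -1, -5, -12, -15, -14]:

Scanning through the array:
Position 1 (value 2): max_ending_here = 14, max_so_far = 14
Position 2 (value 7): max_ending_here = 21, max_so_far = 21
Position 3 (value 15): max_ending_here = 36, max_so_far = 36
Position 4 (value -10): max_ending_here = 26, max_so_far = 36
Position 5 (value -1): max_ending_here = 25, max_so_far = 36
Position 6 (value -5): max_ending_here = 20, max_so_far = 36
Position 7 (value -12): max_ending_here = 8, max_so_far = 36
Position 8 (value -15): max_ending_here = -7, max_so_far = 36
Position 9 (value -14): max_ending_here = -14, max_so_far = 36

Maximum subarray: [12, 2, 7, 15]
Maximum sum: 36

The maximum subarray is [12, 2, 7, 15] with sum 36. This subarray runs from index 0 to index 3.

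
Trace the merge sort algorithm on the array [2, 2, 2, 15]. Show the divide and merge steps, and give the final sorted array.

Merge sort trace:

Split: [2, 2, 2, 15] -> [2, 2] and [2, 15]
  Split: [2, 2] -> [2] and [2]
  Merge: [2] + [2] -> [2, 2]
  Split: [2, 15] -> [2] and [15]
  Merge: [2] + [15] -> [2, 15]
Merge: [2, 2] + [2, 15] -> [2, 2, 2, 15]

Final sorted array: [2, 2, 2, 15]

The merge sort proceeds by recursively splitting the array and merging sorted halves.
After all merges, the sorted array is [2, 2, 2, 15].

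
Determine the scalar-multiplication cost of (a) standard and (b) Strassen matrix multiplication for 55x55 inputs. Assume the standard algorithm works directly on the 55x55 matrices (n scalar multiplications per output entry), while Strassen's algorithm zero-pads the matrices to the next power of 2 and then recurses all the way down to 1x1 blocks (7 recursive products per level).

Matrix multiplication for 55x55 matrices:

Strassen's algorithm requires power-of-2 dimensions. Pad 55x55 to 64x64 (next power of 2).

Standard algorithm: 55^3 = 166375 multiplications
Strassen's algorithm: 7^(log2(64)) = 7^6 = 117649 multiplications
Savings: 166375 - 117649 = 48726 multiplications

Standard: 166375 multiplications (55^3). Strassen: 117649 multiplications (7^6, after padding to 64x64). Strassen reduces 8 recursive multiplications to 7 at each level.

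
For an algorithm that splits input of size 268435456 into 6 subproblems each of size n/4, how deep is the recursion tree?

For divide and conquer with division factor 4:

Problem sizes at each level:
Level 0: 268435456
Level 1: 67108864
Level 2: 16777216
Level 3: 4194304
Level 4: 1048576
Level 5: 262144
Level 6: 65536
Level 7: 16384
Level 8: 4096
Level 9: 1024
Level 10: 256
Level 11: 64
Level 12: 16
Level 13: 4
Level 14: 1

The root is level 0 and the size-1 base case is level 14 (the tree spans levels 0 through 14, i.e. 15 levels counting the root), so the depth is the number of divisions: log_4(268435456) = 14

The recursion tree depth is log_4(268435456) = 14. At each level, the problem size is divided by 4, so it takes 14 divisions to reduce to a base case of size 1. The algorithm makes 6 recursive calls at each level.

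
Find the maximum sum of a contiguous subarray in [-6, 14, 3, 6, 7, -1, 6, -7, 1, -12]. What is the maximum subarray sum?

Using Kadane's algorithm on [-6, 14, 3, 6, 7, -1, 6, -7, 1, -12]:

Scanning through the array:
Position 1 (value 14): max_ending_here = 14, max_so_far = 14
Position 2 (value 3): max_ending_here = 17, max_so_far = 17
Position 3 (value 6): max_ending_here = 23, max_so_far = 23
Position 4 (value 7): max_ending_here = 30, max_so_far = 30
Position 5 (value -1): max_ending_here = 29, max_so_far = 30
Position 6 (value 6): max_ending_here = 35, max_so_far = 35
Position 7 (value -7): max_ending_here = 28, max_so_far = 35
Position 8 (value 1): max_ending_here = 29, max_so_far = 35
Position 9 (value -12): max_ending_here = 17, max_so_far = 35

Maximum subarray: [14, 3, 6, 7, -1, 6]
Maximum sum: 35

The maximum subarray is [14, 3, 6, 7, -1, 6] with sum 35. This subarray runs from index 1 to index 6.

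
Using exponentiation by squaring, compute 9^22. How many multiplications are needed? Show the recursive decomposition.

Computing 9^22 by squaring (build up from 9^1; each line after the first costs one multiplication):

9^1 = 9
9^2 = (9^1)^2 = 9^2 = 81
9^4 = (9^2)^2 = 81^2 = 6561
9^5 = 9 * 9^4 = 9 * 6561 = 59049
9^10 = (9^5)^2 = 59049^2 = 3486784401
9^11 = 9 * 9^10 = 9 * 3486784401 = 31381059609
9^22 = (9^11)^2 = 31381059609^2 = 984770902183611232881

Result: 984770902183611232881
Multiplications needed: 6 (6 lines after 9^1)

9^22 = 984770902183611232881. Using exponentiation by squaring, this requires 6 multiplications. The key idea: if the exponent is even, square the half-power; if odd, multiply by the base once.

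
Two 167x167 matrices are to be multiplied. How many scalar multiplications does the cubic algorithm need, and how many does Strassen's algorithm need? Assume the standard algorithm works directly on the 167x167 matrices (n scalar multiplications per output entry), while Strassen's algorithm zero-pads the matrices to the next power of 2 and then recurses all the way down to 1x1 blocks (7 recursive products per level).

Matrix multiplication for 167x167 matrices:

Strassen's algorithm requires power-of-2 dimensions. Pad 167x167 to 256x256 (next power of 2).

Standard algorithm: 167^3 = 4657463 multiplications
Strassen's algorithm: 7^(log2(256)) = 7^8 = 5764801 multiplications
Difference: 4657463 - 5764801 = -1107338 (Strassen uses MORE here due to padding overhead — for small or just-over-power-of-2 n, padding can outweigh the per-level savings)

Standard: 4657463 multiplications (167^3). Strassen: 5764801 multiplications (7^8, after padding to 256x256). Strassen reduces 8 recursive multiplications to 7 at each level.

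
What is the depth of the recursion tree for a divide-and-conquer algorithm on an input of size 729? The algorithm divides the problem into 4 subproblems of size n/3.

For divide and conquer with division factor 3:

Problem sizes at each level:
Level 0: 729
Level 1: 243
Level 2: 81
Level 3: 27
Level 4: 9
Level 5: 3
Level 6: 1

The root is level 0 and the size-1 base case is level 6 (the tree spans levels 0 through 6, i.e. 7 levels counting the root), so the depth is the number of divisions: log_3(729) = 6

The recursion tree depth is log_3(729) = 6. At each level, the problem size is divided by 3, so it takes 6 divisions to reduce to a base case of size 1. The algorithm makes 4 recursive calls at each level.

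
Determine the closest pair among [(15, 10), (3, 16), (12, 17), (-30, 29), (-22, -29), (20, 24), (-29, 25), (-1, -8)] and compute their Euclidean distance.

Computing all pairwise distances among 8 points:

d((15, 10), (3, 16)) = 13.4164
d((15, 10), (12, 17)) = 7.6158
d((15, 10), (-30, 29)) = 48.8467
d((15, 10), (-22, -29)) = 53.7587
d((15, 10), (20, 24)) = 14.8661
d((15, 10), (-29, 25)) = 46.4866
d((15, 10), (-1, -8)) = 24.0832
d((3, 16), (12, 17)) = 9.0554
d((3, 16), (-30, 29)) = 35.4683
d((3, 16), (-22, -29)) = 51.4782
d((3, 16), (20, 24)) = 18.7883
d((3, 16), (-29, 25)) = 33.2415
d((3, 16), (-1, -8)) = 24.3311
d((12, 17), (-30, 29)) = 43.6807
d((12, 17), (-22, -29)) = 57.2014
d((12, 17), (20, 24)) = 10.6301
d((12, 17), (-29, 25)) = 41.7732
d((12, 17), (-1, -8)) = 28.178
d((-30, 29), (-22, -29)) = 58.5491
d((-30, 29), (20, 24)) = 50.2494
d((-30, 29), (-29, 25)) = 4.1231 <-- minimum
d((-30, 29), (-1, -8)) = 47.0106
d((-22, -29), (20, 24)) = 67.624
d((-22, -29), (-29, 25)) = 54.4518
d((-22, -29), (-1, -8)) = 29.6985
d((20, 24), (-29, 25)) = 49.0102
d((20, 24), (-1, -8)) = 38.2753
d((-29, 25), (-1, -8)) = 43.2782

Closest pair: (-30, 29) and (-29, 25) with distance 4.1231

The closest pair is (-30, 29) and (-29, 25) with Euclidean distance 4.1231. For 8 points, brute-force pairwise comparison is shown above. For large n, the divide-and-conquer algorithm (sort by x, recurse on halves, check the dividing strip) achieves O(n log n).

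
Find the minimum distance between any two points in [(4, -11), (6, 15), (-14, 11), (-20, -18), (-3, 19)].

Computing all pairwise distances among 5 points:

d((4, -11), (6, 15)) = 26.0768
d((4, -11), (-14, 11)) = 28.4253
d((4, -11), (-20, -18)) = 25.0
d((4, -11), (-3, 19)) = 30.8058
d((6, 15), (-14, 11)) = 20.3961
d((6, 15), (-20, -18)) = 42.0119
d((6, 15), (-3, 19)) = 9.8489 <-- minimum
d((-14, 11), (-20, -18)) = 29.6142
d((-14, 11), (-3, 19)) = 13.6015
d((-20, -18), (-3, 19)) = 40.7185

Closest pair: (6, 15) and (-3, 19) with distance 9.8489

The closest pair is (6, 15) and (-3, 19) with Euclidean distance 9.8489. For 5 points, brute-force pairwise comparison is shown above. For large n, the divide-and-conquer algorithm (sort by x, recurse on halves, check the dividing strip) achieves O(n log n).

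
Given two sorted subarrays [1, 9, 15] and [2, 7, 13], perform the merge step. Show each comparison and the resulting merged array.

Merging process:

Compare 1 vs 2: take 1 from left. Merged: [1]
Compare 9 vs 2: take 2 from right. Merged: [1, 2]
Compare 9 vs 7: take 7 from right. Merged: [1, 2, 7]
Compare 9 vs 13: take 9 from left. Merged: [1, 2, 7, 9]
Compare 15 vs 13: take 13 from right. Merged: [1, 2, 7, 9, 13]
Append remaining from left: [15]. Merged: [1, 2, 7, 9, 13, 15]

Final merged array: [1, 2, 7, 9, 13, 15]
Total comparisons: 5

The merged array is [1, 2, 7, 9, 13, 15], requiring 5 comparisons. The merge step runs in O(n) time where n is the total number of elements.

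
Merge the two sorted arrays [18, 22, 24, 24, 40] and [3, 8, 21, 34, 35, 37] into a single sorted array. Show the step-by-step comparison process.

Merging process:

Compare 18 vs 3: take 3 from right. Merged: [3]
Compare 18 vs 8: take 8 from right. Merged: [3, 8]
Compare 18 vs 21: take 18 from left. Merged: [3, 8, 18]
Compare 22 vs 21: take 21 from right. Merged: [3, 8, 18, 21]
Compare 22 vs 34: take 22 from left. Merged: [3, 8, 18, 21, 22]
Compare 24 vs 34: take 24 from left. Merged: [3, 8, 18, 21, 22, 24]
Compare 24 vs 34: take 24 from left. Merged: [3, 8, 18, 21, 22, 24, 24]
Compare 40 vs 34: take 34 from right. Merged: [3, 8, 18, 21, 22, 24, 24, 34]
Compare 40 vs 35: take 35 from right. Merged: [3, 8, 18, 21, 22, 24, 24, 34, 35]
Compare 40 vs 37: take 37 from right. Merged: [3, 8, 18, 21, 22, 24, 24, 34, 35, 37]
Append remaining from left: [40]. Merged: [3, 8, 18, 21, 22, 24, 24, 34, 35, 37, 40]

Final merged array: [3, 8, 18, 21, 22, 24, 24, 34, 35, 37, 40]
Total comparisons: 10

The merged array is [3, 8, 18, 21, 22, 24, 24, 34, 35, 37, 40], requiring 10 comparisons. The merge step runs in O(n) time where n is the total number of elements.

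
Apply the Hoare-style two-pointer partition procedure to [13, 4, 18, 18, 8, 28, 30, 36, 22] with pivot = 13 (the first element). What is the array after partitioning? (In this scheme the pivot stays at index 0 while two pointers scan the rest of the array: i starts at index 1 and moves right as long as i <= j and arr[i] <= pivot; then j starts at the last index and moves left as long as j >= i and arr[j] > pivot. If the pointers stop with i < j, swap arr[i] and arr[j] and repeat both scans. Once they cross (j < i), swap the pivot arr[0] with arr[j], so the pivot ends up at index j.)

Hoare-style two-pointer partition with pivot = 13:

Initial array: [13, 4, 18, 18, 8, 28, 30, 36, 22]

Pointers start at i = 1, j = 8.
i stops at index 2 (arr[2]=18 > 13), j stops at index 4 (arr[4]=8 <= 13): swap arr[2] and arr[4], array becomes [13, 4, 8, 18, 18, 28, 30, 36, 22]
i ends at 3, j ends at 2: the pointers have crossed (j < i), so scanning stops.

Swap pivot arr[0] with arr[2] to place pivot at position 2: [8, 4, 13, 18, 18, 28, 30, 36, 22]
Pivot position: 2

After partitioning with pivot 13, the array becomes [8, 4, 13, 18, 18, 28, 30, 36, 22]. The pivot is placed at index 2. All elements to the left of the pivot are <= 13, and all elements to the right are > 13.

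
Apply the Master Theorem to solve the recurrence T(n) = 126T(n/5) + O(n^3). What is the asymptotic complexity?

Master Theorem for T(n) = 126T(n/5) + O(n^3):

a = 126, b = 5, c = 3
log_b(a) = log_5(126) = 3.0050

Case 1: c = 3 < log_5(126) = 3.0050
T(n) = O(n^(log_5 126))

For T(n) = 126T(n/5) + O(n^3): log_5(126) = 3.0050. This is Case 1 of the Master Theorem (c < log_b(a), work dominated by leaves), giving O(n^(log_5 126)).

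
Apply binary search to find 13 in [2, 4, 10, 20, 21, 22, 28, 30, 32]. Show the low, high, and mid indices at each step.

Binary search for 13 in [2, 4, 10, 20, 21, 22, 28, 30, 32]:

lo=0, hi=8, mid=4, arr[mid]=21 -> 21 > 13, search left half
lo=0, hi=3, mid=1, arr[mid]=4 -> 4 < 13, search right half
lo=2, hi=3, mid=2, arr[mid]=10 -> 10 < 13, search right half
lo=3, hi=3, mid=3, arr[mid]=20 -> 20 > 13, search left half
lo=3 > hi=2, target 13 not found

Binary search determines that 13 is not in the array after 4 comparisons. The search space was exhausted without finding the target.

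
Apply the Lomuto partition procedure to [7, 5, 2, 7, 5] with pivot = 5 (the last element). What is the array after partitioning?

Lomuto partition with pivot = 5:

Initial array: [7, 5, 2, 7, 5]

arr[0]=7 > 5: no swap
arr[1]=5 <= 5: swap with position 0, array becomes [5, 7, 2, 7, 5]
arr[2]=2 <= 5: swap with position 1, array becomes [5, 2, 7, 7, 5]
arr[3]=7 > 5: no swap

Place pivot at position 2: [5, 2, 5, 7, 7]
Pivot position: 2

After partitioning with pivot 5, the array becomes [5, 2, 5, 7, 7]. The pivot is placed at index 2. All elements to the left of the pivot are <= 5, and all elements to the right are > 5.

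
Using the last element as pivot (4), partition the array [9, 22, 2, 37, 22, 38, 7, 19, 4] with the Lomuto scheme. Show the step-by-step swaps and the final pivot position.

Lomuto partition with pivot = 4:

Initial array: [9, 22, 2, 37, 22, 38, 7, 19, 4]

arr[0]=9 > 4: no swap
arr[1]=22 > 4: no swap
arr[2]=2 <= 4: swap with position 0, array becomes [2, 22, 9, 37, 22, 38, 7, 19, 4]
arr[3]=37 > 4: no swap
arr[4]=22 > 4: no swap
arr[5]=38 > 4: no swap
arr[6]=7 > 4: no swap
arr[7]=19 > 4: no swap

Place pivot at position 1: [2, 4, 9, 37, 22, 38, 7, 19, 22]
Pivot position: 1

After partitioning with pivot 4, the array becomes [2, 4, 9, 37, 22, 38, 7, 19, 22]. The pivot is placed at index 1. All elements to the left of the pivot are <= 4, and all elements to the right are > 4.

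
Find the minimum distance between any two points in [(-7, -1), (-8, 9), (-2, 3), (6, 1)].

Computing all pairwise distances among 4 points:

d((-7, -1), (-8, 9)) = 10.0499
d((-7, -1), (-2, 3)) = 6.4031 <-- minimum
d((-7, -1), (6, 1)) = 13.1529
d((-8, 9), (-2, 3)) = 8.4853
d((-8, 9), (6, 1)) = 16.1245
d((-2, 3), (6, 1)) = 8.2462

Closest pair: (-7, -1) and (-2, 3) with distance 6.4031

The closest pair is (-7, -1) and (-2, 3) with Euclidean distance 6.4031. For 4 points, brute-force pairwise comparison is shown above. For large n, the divide-and-conquer algorithm (sort by x, recurse on halves, check the dividing strip) achieves O(n log n).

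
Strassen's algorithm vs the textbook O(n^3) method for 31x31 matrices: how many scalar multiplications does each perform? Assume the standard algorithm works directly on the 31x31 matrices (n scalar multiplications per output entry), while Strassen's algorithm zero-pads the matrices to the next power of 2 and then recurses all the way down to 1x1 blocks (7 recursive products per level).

Matrix multiplication for 31x31 matrices:

Strassen's algorithm requires power-of-2 dimensions. Pad 31x31 to 32x32 (next power of 2).

Standard algorithm: 31^3 = 29791 multiplications
Strassen's algorithm: 7^(log2(32)) = 7^5 = 16807 multiplications
Savings: 29791 - 16807 = 12984 multiplications

Standard: 29791 multiplications (31^3). Strassen: 16807 multiplications (7^5, after padding to 32x32). Strassen reduces 8 recursive multiplications to 7 at each level.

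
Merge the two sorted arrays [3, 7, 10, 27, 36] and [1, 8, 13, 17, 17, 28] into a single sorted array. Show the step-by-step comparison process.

Merging process:

Compare 3 vs 1: take 1 from right. Merged: [1]
Compare 3 vs 8: take 3 from left. Merged: [1, 3]
Compare 7 vs 8: take 7 from left. Merged: [1, 3, 7]
Compare 10 vs 8: take 8 from right. Merged: [1, 3, 7, 8]
Compare 10 vs 13: take 10 from left. Merged: [1, 3, 7, 8, 10]
Compare 27 vs 13: take 13 from right. Merged: [1, 3, 7, 8, 10, 13]
Compare 27 vs 17: take 17 from right. Merged: [1, 3, 7, 8, 10, 13, 17]
Compare 27 vs 17: take 17 from right. Merged: [1, 3, 7, 8, 10, 13, 17, 17]
Compare 27 vs 28: take 27 from left. Merged: [1, 3, 7, 8, 10, 13, 17, 17, 27]
Compare 36 vs 28: take 28 from right. Merged: [1, 3, 7, 8, 10, 13, 17, 17, 27, 28]
Append remaining from left: [36]. Merged: [1, 3, 7, 8, 10, 13, 17, 17, 27, 28, 36]

Final merged array: [1, 3, 7, 8, 10, 13, 17, 17, 27, 28, 36]
Total comparisons: 10

The merged array is [1, 3, 7, 8, 10, 13, 17, 17, 27, 28, 36], requiring 10 comparisons. The merge step runs in O(n) time where n is the total number of elements.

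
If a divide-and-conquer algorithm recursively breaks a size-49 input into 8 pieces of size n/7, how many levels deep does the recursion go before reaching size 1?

For divide and conquer with division factor 7:

Problem sizes at each level:
Level 0: 49
Level 1: 7
Level 2: 1

The root is level 0 and the size-1 base case is level 2 (the tree spans levels 0 through 2, i.e. 3 levels counting the root), so the depth is the number of divisions: log_7(49) = 2

The recursion tree depth is log_7(49) = 2. At each level, the problem size is divided by 7, so it takes 2 divisions to reduce to a base case of size 1. The algorithm makes 8 recursive calls at each level.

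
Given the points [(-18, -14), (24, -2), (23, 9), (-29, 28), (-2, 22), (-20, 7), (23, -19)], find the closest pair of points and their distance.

Computing all pairwise distances among 7 points:

d((-18, -14), (24, -2)) = 43.6807
d((-18, -14), (23, 9)) = 47.0106
d((-18, -14), (-29, 28)) = 43.4166
d((-18, -14), (-2, 22)) = 39.3954
d((-18, -14), (-20, 7)) = 21.095
d((-18, -14), (23, -19)) = 41.3038
d((24, -2), (23, 9)) = 11.0454 <-- minimum
d((24, -2), (-29, 28)) = 60.9016
d((24, -2), (-2, 22)) = 35.3836
d((24, -2), (-20, 7)) = 44.911
d((24, -2), (23, -19)) = 17.0294
d((23, 9), (-29, 28)) = 55.3624
d((23, 9), (-2, 22)) = 28.178
d((23, 9), (-20, 7)) = 43.0465
d((23, 9), (23, -19)) = 28.0
d((-29, 28), (-2, 22)) = 27.6586
d((-29, 28), (-20, 7)) = 22.8473
d((-29, 28), (23, -19)) = 70.0928
d((-2, 22), (-20, 7)) = 23.4307
d((-2, 22), (23, -19)) = 48.0208
d((-20, 7), (23, -19)) = 50.2494

Closest pair: (24, -2) and (23, 9) with distance 11.0454

The closest pair is (24, -2) and (23, 9) with Euclidean distance 11.0454. For 7 points, brute-force pairwise comparison is shown above. For large n, the divide-and-conquer algorithm (sort by x, recurse on halves, check the dividing strip) achieves O(n log n).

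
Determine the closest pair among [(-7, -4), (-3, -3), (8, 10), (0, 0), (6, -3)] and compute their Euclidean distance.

Computing all pairwise distances among 5 points:

d((-7, -4), (-3, -3)) = 4.1231 <-- minimum
d((-7, -4), (8, 10)) = 20.5183
d((-7, -4), (0, 0)) = 8.0623
d((-7, -4), (6, -3)) = 13.0384
d((-3, -3), (8, 10)) = 17.0294
d((-3, -3), (0, 0)) = 4.2426
d((-3, -3), (6, -3)) = 9.0
d((8, 10), (0, 0)) = 12.8062
d((8, 10), (6, -3)) = 13.1529
d((0, 0), (6, -3)) = 6.7082

Closest pair: (-7, -4) and (-3, -3) with distance 4.1231

The closest pair is (-7, -4) and (-3, -3) with Euclidean distance 4.1231. For 5 points, brute-force pairwise comparison is shown above. For large n, the divide-and-conquer algorithm (sort by x, recurse on halves, check the dividing strip) achieves O(n log n).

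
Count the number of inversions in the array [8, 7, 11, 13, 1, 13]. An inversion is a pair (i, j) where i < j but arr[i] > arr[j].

Finding inversions in [8, 7, 11, 13, 1, 13]:

(0, 1): arr[0]=8 > arr[1]=7
(0, 4): arr[0]=8 > arr[4]=1
(1, 4): arr[1]=7 > arr[4]=1
(2, 4): arr[2]=11 > arr[4]=1
(3, 4): arr[3]=13 > arr[4]=1

Total inversions: 5

The array has 5 inversion(s): (0,1), (0,4), (1,4), (2,4), (3,4). Each pair (i,j) satisfies i < j and arr[i] > arr[j].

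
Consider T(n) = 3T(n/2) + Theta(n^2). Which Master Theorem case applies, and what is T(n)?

Master Theorem for T(n) = 3T(n/2) + O(n^2):

a = 3, b = 2, c = 2
log_b(a) = log_2(3) = 1.5850

Case 3: c = 2 > log_2(3) = 1.5850
T(n) = O(n^2) = O(n^2)

For T(n) = 3T(n/2) + O(n^2): log_2(3) = 1.5850. This is Case 3 of the Master Theorem (c > log_b(a), work dominated by root), giving O(n^2).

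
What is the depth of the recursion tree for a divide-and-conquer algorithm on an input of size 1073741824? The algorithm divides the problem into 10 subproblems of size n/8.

For divide and conquer with division factor 8:

Problem sizes at each level:
Level 0: 1073741824
Level 1: 134217728
Level 2: 16777216
Level 3: 2097152
Level 4: 262144
Level 5: 32768
Level 6: 4096
Level 7: 512
Level 8: 64
Level 9: 8
Level 10: 1

The root is level 0 and the size-1 base case is level 10 (the tree spans levels 0 through 10, i.e. 11 levels counting the root), so the depth is the number of divisions: log_8(1073741824) = 10

The recursion tree depth is log_8(1073741824) = 10. At each level, the problem size is divided by 8, so it takes 10 divisions to reduce to a base case of size 1. The algorithm makes 10 recursive calls at each level.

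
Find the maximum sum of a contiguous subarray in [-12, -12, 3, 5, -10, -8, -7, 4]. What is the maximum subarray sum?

Using Kadane's algorithm on [-12, -12, 3, 5, -10, -8, -7, 4]:

Scanning through the array:
Position 1 (value -12): max_ending_here = -12, max_so_far = -12
Position 2 (value 3): max_ending_here = 3, max_so_far = 3
Position 3 (value 5): max_ending_here = 8, max_so_far = 8
Position 4 (value -10): max_ending_here = -2, max_so_far = 8
Position 5 (value -8): max_ending_here = -8, max_so_far = 8
Position 6 (value -7): max_ending_here = -7, max_so_far = 8
Position 7 (value 4): max_ending_here = 4, max_so_far = 8

Maximum subarray: [3, 5]
Maximum sum: 8

The maximum subarray is [3, 5] with sum 8. This subarray runs from index 2 to index 3.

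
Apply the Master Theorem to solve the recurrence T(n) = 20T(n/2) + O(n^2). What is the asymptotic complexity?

Master Theorem for T(n) = 20T(n/2) + O(n^2):

a = 20, b = 2, c = 2
log_b(a) = log_2(20) = 4.3219

Case 1: c = 2 < log_2(20) = 4.3219
T(n) = O(n^(log_2 20))

For T(n) = 20T(n/2) + O(n^2): log_2(20) = 4.3219. This is Case 1 of the Master Theorem (c < log_b(a), work dominated by leaves), giving O(n^(log_2 20)).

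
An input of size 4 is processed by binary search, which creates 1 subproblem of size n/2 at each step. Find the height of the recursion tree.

For divide and conquer with division factor 2:

Problem sizes at each level:
Level 0: 4
Level 1: 2
Level 2: 1

The root is level 0 and the size-1 base case is level 2 (the tree spans levels 0 through 2, i.e. 3 levels counting the root), so the depth is the number of divisions: log_2(4) = 2

The recursion tree depth is log_2(4) = 2. At each level, the problem size is divided by 2, so it takes 2 divisions to reduce to a base case of size 1. The algorithm makes 1 recursive call at each level.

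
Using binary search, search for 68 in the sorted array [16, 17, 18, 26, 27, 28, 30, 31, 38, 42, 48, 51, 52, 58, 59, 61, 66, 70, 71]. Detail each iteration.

Binary search for 68 in [16, 17, 18, 26, 27, 28, 30, 31, 38, 42, 48, 51, 52, 58, 59, 61, 66, 70, 71]:

lo=0, hi=18, mid=9, arr[mid]=42 -> 42 < 68, search right half
lo=10, hi=18, mid=14, arr[mid]=59 -> 59 < 68, search right half
lo=15, hi=18, mid=16, arr[mid]=66 -> 66 < 68, search right half
lo=17, hi=18, mid=17, arr[mid]=70 -> 70 > 68, search left half
lo=17 > hi=16, target 68 not found

Binary search determines that 68 is not in the array after 4 comparisons. The search space was exhausted without finding the target.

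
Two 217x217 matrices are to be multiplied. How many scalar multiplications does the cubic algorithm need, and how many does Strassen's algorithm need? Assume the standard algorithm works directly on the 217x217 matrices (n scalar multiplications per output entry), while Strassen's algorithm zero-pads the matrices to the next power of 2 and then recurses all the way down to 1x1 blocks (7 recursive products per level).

Matrix multiplication for 217x217 matrices:

Strassen's algorithm requires power-of-2 dimensions. Pad 217x217 to 256x256 (next power of 2).

Standard algorithm: 217^3 = 10218313 multiplications
Strassen's algorithm: 7^(log2(256)) = 7^8 = 5764801 multiplications
Savings: 10218313 - 5764801 = 4453512 multiplications

Standard: 10218313 multiplications (217^3). Strassen: 5764801 multiplications (7^8, after padding to 256x256). Strassen reduces 8 recursive multiplications to 7 at each level.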